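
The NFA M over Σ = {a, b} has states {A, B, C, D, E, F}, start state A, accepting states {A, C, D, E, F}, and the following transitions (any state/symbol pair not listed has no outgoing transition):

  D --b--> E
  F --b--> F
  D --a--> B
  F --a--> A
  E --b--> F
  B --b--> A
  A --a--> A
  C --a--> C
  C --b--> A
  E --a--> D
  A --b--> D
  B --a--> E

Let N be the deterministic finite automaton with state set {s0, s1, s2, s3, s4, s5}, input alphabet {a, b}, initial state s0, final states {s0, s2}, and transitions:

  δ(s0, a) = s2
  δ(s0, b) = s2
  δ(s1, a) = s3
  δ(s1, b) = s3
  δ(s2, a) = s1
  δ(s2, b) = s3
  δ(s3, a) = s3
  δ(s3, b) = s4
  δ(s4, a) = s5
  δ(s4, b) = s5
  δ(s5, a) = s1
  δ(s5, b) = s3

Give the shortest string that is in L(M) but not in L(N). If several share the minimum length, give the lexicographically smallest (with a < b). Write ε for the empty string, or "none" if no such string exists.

aa

The string aa is accepted by M but not by N.
No shorter string lies in the difference, and aa is the lexicographically first length-2 string in L(M) \ L(N).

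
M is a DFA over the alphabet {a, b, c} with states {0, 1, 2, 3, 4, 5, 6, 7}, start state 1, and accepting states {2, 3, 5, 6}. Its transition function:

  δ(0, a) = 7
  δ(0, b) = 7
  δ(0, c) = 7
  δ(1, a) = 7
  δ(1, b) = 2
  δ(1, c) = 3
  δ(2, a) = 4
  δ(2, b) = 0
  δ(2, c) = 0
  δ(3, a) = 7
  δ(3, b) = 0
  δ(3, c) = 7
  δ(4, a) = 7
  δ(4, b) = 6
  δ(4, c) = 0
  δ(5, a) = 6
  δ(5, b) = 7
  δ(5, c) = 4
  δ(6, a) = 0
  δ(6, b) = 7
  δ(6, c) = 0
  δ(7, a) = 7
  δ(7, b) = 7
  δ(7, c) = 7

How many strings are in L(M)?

3

The useful subgraph on states {1, 2, 3, 4, 6} is acyclic, so L(M) is finite; the longest accepting path visits 4 useful states, giving maximum string length 3.
Counting accepting paths from 1 by length: 2 of length 1, 1 of length 3. Total 3.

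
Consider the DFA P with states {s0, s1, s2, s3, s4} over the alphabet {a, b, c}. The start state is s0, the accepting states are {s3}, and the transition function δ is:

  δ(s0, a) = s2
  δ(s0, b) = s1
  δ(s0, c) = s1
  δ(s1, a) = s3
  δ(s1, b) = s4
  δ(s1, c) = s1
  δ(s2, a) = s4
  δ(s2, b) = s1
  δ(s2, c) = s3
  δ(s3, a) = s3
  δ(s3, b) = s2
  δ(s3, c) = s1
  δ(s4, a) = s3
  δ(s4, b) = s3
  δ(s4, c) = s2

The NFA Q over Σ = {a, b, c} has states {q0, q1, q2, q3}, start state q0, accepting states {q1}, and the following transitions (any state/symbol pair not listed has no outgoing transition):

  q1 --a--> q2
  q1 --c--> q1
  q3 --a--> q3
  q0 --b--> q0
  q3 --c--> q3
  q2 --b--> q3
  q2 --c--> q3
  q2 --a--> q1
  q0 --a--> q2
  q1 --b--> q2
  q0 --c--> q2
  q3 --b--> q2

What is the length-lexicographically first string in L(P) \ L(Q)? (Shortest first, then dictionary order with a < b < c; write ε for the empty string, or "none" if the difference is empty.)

The string ac is accepted by P but not by Q.
No shorter string lies in the difference, and ac is the lexicographically first length-2 string in L(P) \ L(Q).

ac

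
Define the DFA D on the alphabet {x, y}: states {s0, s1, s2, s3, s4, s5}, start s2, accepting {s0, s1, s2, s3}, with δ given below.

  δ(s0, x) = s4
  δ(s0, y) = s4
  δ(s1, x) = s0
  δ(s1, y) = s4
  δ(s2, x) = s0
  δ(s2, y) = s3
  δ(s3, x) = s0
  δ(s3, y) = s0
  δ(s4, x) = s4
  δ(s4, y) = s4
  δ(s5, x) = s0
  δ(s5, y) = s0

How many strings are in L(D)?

The useful subgraph on states {s0, s2, s3} is acyclic, so L(D) is finite; the longest accepting path visits 3 useful states, giving maximum string length 2.
Counting accepting paths from s2 by length: 1 of length 0, 2 of length 1, 2 of length 2. Total 5.

5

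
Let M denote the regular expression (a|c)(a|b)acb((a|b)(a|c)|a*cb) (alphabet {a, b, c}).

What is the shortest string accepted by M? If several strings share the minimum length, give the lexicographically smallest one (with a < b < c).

aaacbaa

By inspection of the expression, no string of length less than 7 matches, and aaacbaa is the lexicographically first match of length 7.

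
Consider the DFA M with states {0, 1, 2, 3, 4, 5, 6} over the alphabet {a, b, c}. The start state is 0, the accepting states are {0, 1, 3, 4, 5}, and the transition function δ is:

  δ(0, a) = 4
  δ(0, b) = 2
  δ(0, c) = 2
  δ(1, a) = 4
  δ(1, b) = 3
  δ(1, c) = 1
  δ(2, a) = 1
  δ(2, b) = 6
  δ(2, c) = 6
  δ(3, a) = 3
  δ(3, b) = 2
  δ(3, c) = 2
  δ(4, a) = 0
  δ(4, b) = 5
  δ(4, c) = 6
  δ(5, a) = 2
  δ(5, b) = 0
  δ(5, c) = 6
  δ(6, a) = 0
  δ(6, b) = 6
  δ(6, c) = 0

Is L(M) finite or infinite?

infinite

State 1 is reachable from the start and can reach an accepting state, and it lies on the cycle 1 → 1.
Traversing that cycle any number of times yields accepted strings of unbounded length, so the language is infinite.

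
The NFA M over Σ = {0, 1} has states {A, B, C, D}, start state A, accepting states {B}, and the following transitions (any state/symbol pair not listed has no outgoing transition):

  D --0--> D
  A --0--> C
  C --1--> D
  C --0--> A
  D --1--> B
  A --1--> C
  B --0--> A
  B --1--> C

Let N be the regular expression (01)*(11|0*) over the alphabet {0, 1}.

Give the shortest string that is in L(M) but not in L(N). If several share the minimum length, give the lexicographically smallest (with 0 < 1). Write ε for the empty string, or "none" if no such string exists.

011

The string 011 is accepted by M but not by N.
No shorter string lies in the difference, and 011 is the lexicographically first length-3 string in L(M) \ L(N).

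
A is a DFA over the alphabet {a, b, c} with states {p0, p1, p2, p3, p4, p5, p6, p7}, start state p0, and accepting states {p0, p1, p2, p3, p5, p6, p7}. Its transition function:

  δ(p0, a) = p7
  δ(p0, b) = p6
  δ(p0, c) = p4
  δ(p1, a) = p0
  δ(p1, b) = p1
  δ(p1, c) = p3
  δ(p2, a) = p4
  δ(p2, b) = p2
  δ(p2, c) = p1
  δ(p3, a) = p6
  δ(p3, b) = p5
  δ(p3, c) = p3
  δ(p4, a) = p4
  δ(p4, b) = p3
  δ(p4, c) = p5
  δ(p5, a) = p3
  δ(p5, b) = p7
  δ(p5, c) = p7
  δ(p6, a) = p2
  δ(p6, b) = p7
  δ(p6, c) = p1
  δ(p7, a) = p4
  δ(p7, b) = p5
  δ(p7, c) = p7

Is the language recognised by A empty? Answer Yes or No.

No

The empty string ε is accepted: the run p0 ends in the accepting state p0.
Since at least one string is accepted, L(A) is not empty.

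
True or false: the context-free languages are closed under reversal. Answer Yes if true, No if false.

Yes

Reversing the right-hand side of every production of a context-free grammar for L gives a context-free grammar for Lᴿ (induction on derivation length).
So the context-free languages are closed under reversal.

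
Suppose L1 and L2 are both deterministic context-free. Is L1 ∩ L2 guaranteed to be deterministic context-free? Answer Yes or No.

DCFLs are closed under complement (normalise the DPDA to read all of its input, then flip the verdict). If they were also closed under intersection, De Morgan would make them closed under union; but {aⁿbⁿ : n≥0} and {aⁿb²ⁿ : n≥0} are DCFLs (push the a's; pop one per b, respectively one per two b's) whose union no deterministic PDA accepts: a DPDA for it would have a single run on aⁿb²ⁿ, accepting after the prefix aⁿbⁿ and accepting again after n more b's; an ordinary PDA that simulates it on a's and b's and, at any moment when it is accepting, may switch to reading only a fresh letter c while feeding each c to the simulation as a b, would accept aⁱbʲcᵏ (k≥1) exactly when both aⁱbʲ and aⁱbʲ⁺ᵏ are in the language, i.e. its language intersected with the regular set a*b*c⁺ would be exactly {aⁿbⁿcⁿ : n≥1} — impossible, since context-free languages are closed under intersection with regular sets and {aⁿbⁿcⁿ} is not context-free.

No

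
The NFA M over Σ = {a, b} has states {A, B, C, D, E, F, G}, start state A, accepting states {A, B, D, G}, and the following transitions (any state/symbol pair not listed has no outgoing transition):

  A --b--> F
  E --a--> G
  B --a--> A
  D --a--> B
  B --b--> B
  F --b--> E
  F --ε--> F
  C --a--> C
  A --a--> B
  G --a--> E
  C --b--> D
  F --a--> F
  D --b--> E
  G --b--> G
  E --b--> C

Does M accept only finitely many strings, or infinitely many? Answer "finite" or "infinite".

State A is reachable from the start and can reach an accepting state, and it lies on the cycle A → B → A.
Traversing that cycle any number of times yields accepted strings of unbounded length, so the language is infinite.

infinite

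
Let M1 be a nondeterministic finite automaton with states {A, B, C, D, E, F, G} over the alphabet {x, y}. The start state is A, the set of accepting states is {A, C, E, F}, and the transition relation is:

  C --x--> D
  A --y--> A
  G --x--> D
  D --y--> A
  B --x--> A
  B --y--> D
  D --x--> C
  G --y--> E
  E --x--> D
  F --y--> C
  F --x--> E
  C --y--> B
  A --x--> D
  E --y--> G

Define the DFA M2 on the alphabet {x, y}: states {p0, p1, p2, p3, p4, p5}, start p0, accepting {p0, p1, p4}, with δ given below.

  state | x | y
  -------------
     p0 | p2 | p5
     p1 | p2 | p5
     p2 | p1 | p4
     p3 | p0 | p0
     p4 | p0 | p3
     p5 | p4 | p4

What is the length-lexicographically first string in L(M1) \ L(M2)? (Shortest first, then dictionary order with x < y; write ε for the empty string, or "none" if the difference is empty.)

y

The string y is accepted by M1 but not by M2.
No shorter string lies in the difference, and y is the lexicographically first length-1 string in L(M1) \ L(M2).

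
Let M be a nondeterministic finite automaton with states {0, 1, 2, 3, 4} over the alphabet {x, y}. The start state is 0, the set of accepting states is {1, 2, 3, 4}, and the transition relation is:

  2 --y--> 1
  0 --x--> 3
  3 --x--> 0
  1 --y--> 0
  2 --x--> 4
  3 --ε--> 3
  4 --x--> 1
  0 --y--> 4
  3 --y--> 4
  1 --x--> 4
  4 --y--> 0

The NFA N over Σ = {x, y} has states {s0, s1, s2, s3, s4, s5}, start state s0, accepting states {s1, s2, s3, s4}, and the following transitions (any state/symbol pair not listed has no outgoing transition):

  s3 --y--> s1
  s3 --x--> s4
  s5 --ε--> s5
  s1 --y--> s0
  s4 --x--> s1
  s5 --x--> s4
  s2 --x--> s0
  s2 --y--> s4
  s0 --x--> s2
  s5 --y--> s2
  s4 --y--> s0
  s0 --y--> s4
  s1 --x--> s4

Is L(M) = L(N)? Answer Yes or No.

Yes

Exploring the product automaton M × N from the start pair (0, s0), following both machines on each input symbol, reaches 4 state pairs: (0, s0), (3, s2), (4, s4), (1, s1).
M accepts in {1, 2, 3, 4} and N accepts in {s1, s2, s3, s4}. In every reachable pair the two components are either both accepting — (3, s2), (4, s4), (1, s1) — or both non-accepting, so no string is accepted by exactly one of the machines: L(M) \ L(N) and L(N) \ L(M) are both empty.
Hence every string is accepted by M iff it is accepted by N, and the two languages coincide.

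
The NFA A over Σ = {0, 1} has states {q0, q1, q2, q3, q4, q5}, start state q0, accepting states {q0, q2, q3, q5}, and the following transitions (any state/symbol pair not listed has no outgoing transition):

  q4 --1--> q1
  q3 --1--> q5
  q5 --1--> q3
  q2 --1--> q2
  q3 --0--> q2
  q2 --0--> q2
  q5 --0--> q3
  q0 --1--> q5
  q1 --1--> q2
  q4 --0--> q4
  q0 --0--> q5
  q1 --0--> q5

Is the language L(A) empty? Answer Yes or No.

No

The empty string ε is accepted: the run q0 ends in the accepting state q0.
Since at least one string is accepted, L(A) is not empty.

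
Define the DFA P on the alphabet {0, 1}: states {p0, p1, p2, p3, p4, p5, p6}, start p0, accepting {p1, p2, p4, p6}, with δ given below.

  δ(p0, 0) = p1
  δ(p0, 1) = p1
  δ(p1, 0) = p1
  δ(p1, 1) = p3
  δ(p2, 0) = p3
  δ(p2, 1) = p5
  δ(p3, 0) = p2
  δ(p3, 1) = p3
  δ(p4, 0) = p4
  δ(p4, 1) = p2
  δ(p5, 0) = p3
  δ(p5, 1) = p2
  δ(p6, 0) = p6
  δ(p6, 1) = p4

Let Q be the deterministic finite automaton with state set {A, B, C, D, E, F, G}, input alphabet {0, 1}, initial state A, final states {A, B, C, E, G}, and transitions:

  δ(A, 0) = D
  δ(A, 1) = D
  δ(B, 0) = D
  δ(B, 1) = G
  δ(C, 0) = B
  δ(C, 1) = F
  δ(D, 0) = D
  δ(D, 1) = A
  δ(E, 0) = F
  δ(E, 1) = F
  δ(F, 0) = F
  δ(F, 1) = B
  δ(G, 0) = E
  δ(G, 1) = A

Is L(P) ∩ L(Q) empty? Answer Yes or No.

Exploring the product automaton P × Q from the start pair (p0, A), following both machines on each input symbol, reaches 6 state pairs: (p0, A), (p1, D), (p3, A), (p2, D), (p3, D), (p5, A).
P accepts in {p1, p2, p4, p6} and Q accepts in {A, B, C, E, G}; no reachable pair has both components accepting, so no string drives both machines to acceptance simultaneously and L(P) ∩ L(Q) = ∅.
So no string is accepted by both, and the intersection is empty.

Yes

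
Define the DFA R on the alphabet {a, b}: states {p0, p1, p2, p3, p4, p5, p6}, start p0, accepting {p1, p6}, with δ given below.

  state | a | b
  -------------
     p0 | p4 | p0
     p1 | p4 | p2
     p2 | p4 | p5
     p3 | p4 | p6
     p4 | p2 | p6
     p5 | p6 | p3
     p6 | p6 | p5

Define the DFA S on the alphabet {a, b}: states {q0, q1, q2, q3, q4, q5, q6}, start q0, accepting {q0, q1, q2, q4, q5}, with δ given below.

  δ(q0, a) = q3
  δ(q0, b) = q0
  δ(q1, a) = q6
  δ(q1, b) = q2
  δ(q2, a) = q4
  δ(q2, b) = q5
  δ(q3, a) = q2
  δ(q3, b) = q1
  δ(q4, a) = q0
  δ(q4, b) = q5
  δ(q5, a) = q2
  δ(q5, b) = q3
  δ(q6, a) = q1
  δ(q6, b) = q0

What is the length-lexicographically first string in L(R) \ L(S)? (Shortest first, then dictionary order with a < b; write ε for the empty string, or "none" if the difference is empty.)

The string aba is accepted by R but not by S.
No shorter string lies in the difference, and aba is the lexicographically first length-3 string in L(R) \ L(S).

aba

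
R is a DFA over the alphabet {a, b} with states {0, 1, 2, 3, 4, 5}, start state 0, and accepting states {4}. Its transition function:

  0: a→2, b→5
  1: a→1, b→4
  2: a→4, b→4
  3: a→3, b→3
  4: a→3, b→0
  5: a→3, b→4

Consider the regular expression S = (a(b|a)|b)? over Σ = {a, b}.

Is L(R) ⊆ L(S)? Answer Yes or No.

The string bb is in L(R) but not in L(S).
So L(R) ⊄ L(S).

No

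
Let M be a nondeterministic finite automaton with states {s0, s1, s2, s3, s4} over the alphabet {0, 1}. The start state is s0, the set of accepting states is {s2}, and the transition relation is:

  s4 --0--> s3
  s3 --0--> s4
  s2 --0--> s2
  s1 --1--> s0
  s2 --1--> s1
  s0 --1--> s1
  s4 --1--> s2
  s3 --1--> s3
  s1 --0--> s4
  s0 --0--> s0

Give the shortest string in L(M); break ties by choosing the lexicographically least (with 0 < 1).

A breadth-first search from s0 reaches an accepting state first via the path s0 → s1 → s4 → s2 on input 101.
No string of length < 3 is accepted (BFS exhausts all shorter strings without reaching an accepting state), and 101 is the lexicographically least accepting string of length 3.

101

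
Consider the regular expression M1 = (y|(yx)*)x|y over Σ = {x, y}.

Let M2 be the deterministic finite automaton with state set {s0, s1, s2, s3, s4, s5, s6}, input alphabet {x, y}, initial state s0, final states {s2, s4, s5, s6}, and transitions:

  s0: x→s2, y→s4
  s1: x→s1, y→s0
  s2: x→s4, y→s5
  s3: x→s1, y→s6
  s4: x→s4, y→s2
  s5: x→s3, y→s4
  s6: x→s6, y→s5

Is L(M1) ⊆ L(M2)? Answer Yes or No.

Converting the expression M1 to a DFA (subset construction, then merging equivalent states) gives the minimal DFA with states {r0, r1, r2, r3, r4, r5, r6}, start state r0, accepting states {r1, r2, r4} and transitions r0: x→r1, y→r2; r1: x→r3, y→r3; r2: x→r4, y→r3; r3: x→r3, y→r3; r4: x→r1, y→r5; r5: x→r6, y→r3; r6: x→r1, y→r5.
Exploring the product automaton M1 × M2 from the start pair (r0, s0), following both machines on each input symbol, reaches 14 state pairs: (r0, s0), (r1, s2), (r2, s4), (r3, s4), (r3, s5), (r4, s4), (r3, s2), (r3, s3), (r1, s4), (r5, s2), (r3, s1), (r3, s6), (r6, s4), (r3, s0).
M1 accepts in {r1, r2, r4} and M2 accepts in {s2, s4, s5, s6}. The reachable pairs whose M1-component is accepting are (r1, s2), (r2, s4), (r4, s4), (r1, s4); in each of them the M2-component is accepting too, so the product for L(M1) \ L(M2) (M1-component accepting, M2-component rejecting) has no reachable accepting pair and the difference is empty.
Hence every string in L(M1) is also in L(M2).

Yes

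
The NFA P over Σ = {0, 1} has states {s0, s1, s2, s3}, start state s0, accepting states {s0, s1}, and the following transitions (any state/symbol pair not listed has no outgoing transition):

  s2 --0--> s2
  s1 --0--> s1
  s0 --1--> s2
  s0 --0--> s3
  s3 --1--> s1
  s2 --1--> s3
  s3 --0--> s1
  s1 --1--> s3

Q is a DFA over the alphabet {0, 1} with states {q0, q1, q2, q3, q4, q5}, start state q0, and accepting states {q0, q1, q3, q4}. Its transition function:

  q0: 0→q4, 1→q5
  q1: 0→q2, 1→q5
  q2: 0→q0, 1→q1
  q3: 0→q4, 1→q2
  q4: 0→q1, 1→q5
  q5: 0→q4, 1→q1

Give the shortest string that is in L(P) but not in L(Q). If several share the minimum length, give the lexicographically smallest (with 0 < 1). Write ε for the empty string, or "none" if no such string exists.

01

The string 01 is accepted by P but not by Q.
No shorter string lies in the difference, and 01 is the lexicographically first length-2 string in L(P) \ L(Q).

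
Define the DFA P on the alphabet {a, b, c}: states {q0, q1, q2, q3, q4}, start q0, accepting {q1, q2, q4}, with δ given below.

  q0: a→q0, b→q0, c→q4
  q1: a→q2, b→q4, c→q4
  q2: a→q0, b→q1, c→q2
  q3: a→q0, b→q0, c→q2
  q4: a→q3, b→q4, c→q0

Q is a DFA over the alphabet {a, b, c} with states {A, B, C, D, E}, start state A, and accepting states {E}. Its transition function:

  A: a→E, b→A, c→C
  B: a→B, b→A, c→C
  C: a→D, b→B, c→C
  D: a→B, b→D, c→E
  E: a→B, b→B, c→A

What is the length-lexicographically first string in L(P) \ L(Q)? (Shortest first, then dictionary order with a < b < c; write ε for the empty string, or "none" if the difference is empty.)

The string c is accepted by P but not by Q.
No shorter string lies in the difference, and c is the lexicographically first length-1 string in L(P) \ L(Q).

c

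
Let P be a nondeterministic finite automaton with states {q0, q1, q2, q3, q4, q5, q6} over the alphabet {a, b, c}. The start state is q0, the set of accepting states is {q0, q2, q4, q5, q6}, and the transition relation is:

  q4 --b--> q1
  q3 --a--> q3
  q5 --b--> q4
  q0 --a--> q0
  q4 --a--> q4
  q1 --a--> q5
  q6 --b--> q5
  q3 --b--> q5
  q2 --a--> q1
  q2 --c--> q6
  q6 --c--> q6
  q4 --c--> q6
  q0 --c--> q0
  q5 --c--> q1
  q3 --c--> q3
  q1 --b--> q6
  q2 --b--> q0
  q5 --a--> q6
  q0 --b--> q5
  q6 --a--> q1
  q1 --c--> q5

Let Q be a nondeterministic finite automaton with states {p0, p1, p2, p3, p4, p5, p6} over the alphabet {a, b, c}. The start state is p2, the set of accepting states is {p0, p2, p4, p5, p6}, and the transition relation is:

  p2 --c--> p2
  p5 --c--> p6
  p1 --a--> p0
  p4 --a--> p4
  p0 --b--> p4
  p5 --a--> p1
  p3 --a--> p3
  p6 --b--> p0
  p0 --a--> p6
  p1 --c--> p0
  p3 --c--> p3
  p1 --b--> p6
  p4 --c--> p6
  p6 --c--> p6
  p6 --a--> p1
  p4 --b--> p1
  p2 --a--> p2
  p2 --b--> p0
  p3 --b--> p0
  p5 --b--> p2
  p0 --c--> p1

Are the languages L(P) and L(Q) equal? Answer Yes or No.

Exploring the product automaton P × Q from the start pair (q0, p2), following both machines on each input symbol, reaches 5 state pairs: (q0, p2), (q5, p0), (q6, p6), (q4, p4), (q1, p1).
P accepts in {q0, q2, q4, q5, q6} and Q accepts in {p0, p2, p4, p5, p6}. In every reachable pair the two components are either both accepting — (q0, p2), (q5, p0), (q6, p6), (q4, p4) — or both non-accepting, so no string is accepted by exactly one of the machines: L(P) \ L(Q) and L(Q) \ L(P) are both empty.
Hence every string is accepted by P iff it is accepted by Q, and the two languages coincide.

Yes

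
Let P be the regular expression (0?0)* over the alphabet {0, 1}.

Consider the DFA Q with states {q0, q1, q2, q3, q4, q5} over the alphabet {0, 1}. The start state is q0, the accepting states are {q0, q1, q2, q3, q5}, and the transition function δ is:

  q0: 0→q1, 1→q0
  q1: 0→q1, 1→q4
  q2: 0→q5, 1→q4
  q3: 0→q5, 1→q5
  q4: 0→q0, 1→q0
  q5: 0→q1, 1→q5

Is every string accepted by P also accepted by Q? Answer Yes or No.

Converting the expression P to a DFA (subset construction, then merging equivalent states) gives the minimal DFA with states {p0, p1}, start state p0, accepting states {p0} and transitions p0: 0→p0, 1→p1; p1: 0→p1, 1→p1.
Exploring the product automaton P × Q from the start pair (p0, q0), following both machines on each input symbol, reaches 5 state pairs: (p0, q0), (p0, q1), (p1, q0), (p1, q4), (p1, q1).
P accepts in {p0} and Q accepts in {q0, q1, q2, q3, q5}. The reachable pairs whose P-component is accepting are (p0, q0), (p0, q1); in each of them the Q-component is accepting too, so the product for L(P) \ L(Q) (P-component accepting, Q-component rejecting) has no reachable accepting pair and the difference is empty.
Hence every string in L(P) is also in L(Q).

Yes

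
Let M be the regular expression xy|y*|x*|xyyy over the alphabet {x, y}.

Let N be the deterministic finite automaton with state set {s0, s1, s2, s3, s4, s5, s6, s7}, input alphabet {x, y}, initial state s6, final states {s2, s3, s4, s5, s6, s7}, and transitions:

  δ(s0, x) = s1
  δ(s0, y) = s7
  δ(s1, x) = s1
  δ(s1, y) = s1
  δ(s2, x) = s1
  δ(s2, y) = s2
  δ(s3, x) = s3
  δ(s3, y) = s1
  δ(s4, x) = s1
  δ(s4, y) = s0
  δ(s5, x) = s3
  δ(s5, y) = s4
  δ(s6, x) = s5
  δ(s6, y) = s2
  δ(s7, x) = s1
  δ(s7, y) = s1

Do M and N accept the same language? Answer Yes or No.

Yes

Converting the expression M to a DFA (subset construction, then merging equivalent states) gives the minimal DFA with states {m0, m1, m2, m3, m4, m5, m6, m7}, start state m0, accepting states {m0, m1, m2, m3, m4, m7} and transitions m0: x→m1, y→m2; m1: x→m3, y→m4; m2: x→m5, y→m2; m3: x→m3, y→m5; m4: x→m5, y→m6; m5: x→m5, y→m5; m6: x→m5, y→m7; m7: x→m5, y→m5.
Exploring the product automaton M × N from the start pair (m0, s6), following both machines on each input symbol, reaches 8 state pairs: (m0, s6), (m1, s5), (m2, s2), (m3, s3), (m4, s4), (m5, s1), (m6, s0), (m7, s7).
M accepts in {m0, m1, m2, m3, m4, m7} and N accepts in {s2, s3, s4, s5, s6, s7}. In every reachable pair the two components are either both accepting — (m0, s6), (m1, s5), (m2, s2), (m3, s3), (m4, s4), (m7, s7) — or both non-accepting, so no string is accepted by exactly one of the machines: L(M) \ L(N) and L(N) \ L(M) are both empty.
Hence every string is accepted by M iff it is accepted by N, and the two languages coincide.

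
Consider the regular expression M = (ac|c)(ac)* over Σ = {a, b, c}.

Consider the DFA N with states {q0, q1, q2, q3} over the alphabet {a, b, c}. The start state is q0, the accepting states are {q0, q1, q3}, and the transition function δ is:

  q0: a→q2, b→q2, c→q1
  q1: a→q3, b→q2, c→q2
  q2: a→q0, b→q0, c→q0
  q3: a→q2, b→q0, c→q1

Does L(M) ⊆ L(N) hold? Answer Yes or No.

Converting the expression M to a DFA (subset construction, then merging equivalent states) gives the minimal DFA with states {m0, m1, m2, m3}, start state m0, accepting states {m3} and transitions m0: a→m1, b→m2, c→m3; m1: a→m2, b→m2, c→m3; m2: a→m2, b→m2, c→m2; m3: a→m1, b→m2, c→m2.
Exploring the product automaton M × N from the start pair (m0, q0), following both machines on each input symbol, reaches 9 state pairs: (m0, q0), (m1, q2), (m2, q2), (m3, q1), (m2, q0), (m3, q0), (m1, q3), (m2, q1), (m2, q3).
M accepts in {m3} and N accepts in {q0, q1, q3}. The reachable pairs whose M-component is accepting are (m3, q1), (m3, q0); in each of them the N-component is accepting too, so the product for L(M) \ L(N) (M-component accepting, N-component rejecting) has no reachable accepting pair and the difference is empty.
Hence every string in L(M) is also in L(N).

Yes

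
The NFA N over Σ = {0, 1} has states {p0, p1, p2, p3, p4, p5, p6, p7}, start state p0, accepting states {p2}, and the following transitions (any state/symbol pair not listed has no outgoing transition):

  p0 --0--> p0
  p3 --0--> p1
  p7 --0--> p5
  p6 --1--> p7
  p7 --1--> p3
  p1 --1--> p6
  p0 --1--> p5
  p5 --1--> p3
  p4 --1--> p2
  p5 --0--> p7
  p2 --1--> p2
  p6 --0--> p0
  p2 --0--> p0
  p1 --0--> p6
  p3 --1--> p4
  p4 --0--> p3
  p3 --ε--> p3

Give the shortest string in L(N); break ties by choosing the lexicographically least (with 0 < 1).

A breadth-first search from p0 reaches an accepting state first via the path p0 → p5 → p3 → p4 → p2 on input 1111.
No string of length < 4 is accepted (BFS exhausts all shorter strings without reaching an accepting state), and 1111 is the lexicographically least accepting string of length 4.

1111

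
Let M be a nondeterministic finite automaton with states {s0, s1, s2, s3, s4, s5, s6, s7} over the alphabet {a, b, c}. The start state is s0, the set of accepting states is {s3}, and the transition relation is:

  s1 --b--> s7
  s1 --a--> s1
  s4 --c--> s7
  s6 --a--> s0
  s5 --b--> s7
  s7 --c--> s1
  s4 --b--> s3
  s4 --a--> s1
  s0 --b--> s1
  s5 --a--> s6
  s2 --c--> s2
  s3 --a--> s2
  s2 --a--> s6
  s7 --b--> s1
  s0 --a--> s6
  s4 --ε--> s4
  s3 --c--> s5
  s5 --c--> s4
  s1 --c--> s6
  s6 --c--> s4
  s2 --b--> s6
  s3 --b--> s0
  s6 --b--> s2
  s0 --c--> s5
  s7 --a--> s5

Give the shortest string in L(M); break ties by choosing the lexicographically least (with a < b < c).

acb

A breadth-first search from s0 reaches an accepting state first via the path s0 → s6 → s4 → s3 on input acb.
No string of length < 3 is accepted (BFS exhausts all shorter strings without reaching an accepting state), and acb is the lexicographically least accepting string of length 3.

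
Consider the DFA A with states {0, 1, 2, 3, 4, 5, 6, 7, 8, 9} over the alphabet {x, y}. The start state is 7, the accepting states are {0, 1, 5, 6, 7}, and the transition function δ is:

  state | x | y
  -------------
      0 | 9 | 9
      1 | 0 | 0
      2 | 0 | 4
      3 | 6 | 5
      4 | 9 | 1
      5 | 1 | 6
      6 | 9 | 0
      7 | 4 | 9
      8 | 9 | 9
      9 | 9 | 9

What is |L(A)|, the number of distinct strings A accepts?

4

The useful subgraph on states {0, 1, 4, 7} is acyclic, so L(A) is finite; the longest accepting path visits 4 useful states, giving maximum string length 3.
Counting accepting paths from 7 by length: 1 of length 0, 1 of length 2, 2 of length 3. Total 4.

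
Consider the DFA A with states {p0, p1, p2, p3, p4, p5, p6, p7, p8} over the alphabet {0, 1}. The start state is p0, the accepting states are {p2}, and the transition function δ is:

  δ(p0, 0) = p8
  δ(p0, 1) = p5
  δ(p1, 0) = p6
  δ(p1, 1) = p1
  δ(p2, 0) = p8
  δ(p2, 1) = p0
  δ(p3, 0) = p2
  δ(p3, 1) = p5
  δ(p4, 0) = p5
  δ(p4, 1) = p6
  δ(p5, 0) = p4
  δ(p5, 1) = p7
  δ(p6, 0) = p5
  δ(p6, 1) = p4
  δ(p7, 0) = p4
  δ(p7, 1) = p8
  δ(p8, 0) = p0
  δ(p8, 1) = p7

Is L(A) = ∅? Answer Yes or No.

Yes

The states reachable from the start state are {p0, p4, p5, p6, p7, p8}.
None of the accepting states {p2} is reachable, so no string is accepted and L(A) = ∅.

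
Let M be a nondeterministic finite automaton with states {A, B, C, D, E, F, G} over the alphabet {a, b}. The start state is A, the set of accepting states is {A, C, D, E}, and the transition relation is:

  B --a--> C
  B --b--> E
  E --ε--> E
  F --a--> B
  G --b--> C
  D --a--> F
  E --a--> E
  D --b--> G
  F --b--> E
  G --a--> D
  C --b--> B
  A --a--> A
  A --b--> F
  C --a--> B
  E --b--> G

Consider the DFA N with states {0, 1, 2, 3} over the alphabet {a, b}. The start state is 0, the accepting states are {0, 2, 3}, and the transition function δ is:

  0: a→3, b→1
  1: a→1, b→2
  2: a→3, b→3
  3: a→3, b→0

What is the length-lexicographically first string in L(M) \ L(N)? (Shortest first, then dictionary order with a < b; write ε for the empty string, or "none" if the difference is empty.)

abb

The string abb is accepted by M but not by N.
No shorter string lies in the difference, and abb is the lexicographically first length-3 string in L(M) \ L(N).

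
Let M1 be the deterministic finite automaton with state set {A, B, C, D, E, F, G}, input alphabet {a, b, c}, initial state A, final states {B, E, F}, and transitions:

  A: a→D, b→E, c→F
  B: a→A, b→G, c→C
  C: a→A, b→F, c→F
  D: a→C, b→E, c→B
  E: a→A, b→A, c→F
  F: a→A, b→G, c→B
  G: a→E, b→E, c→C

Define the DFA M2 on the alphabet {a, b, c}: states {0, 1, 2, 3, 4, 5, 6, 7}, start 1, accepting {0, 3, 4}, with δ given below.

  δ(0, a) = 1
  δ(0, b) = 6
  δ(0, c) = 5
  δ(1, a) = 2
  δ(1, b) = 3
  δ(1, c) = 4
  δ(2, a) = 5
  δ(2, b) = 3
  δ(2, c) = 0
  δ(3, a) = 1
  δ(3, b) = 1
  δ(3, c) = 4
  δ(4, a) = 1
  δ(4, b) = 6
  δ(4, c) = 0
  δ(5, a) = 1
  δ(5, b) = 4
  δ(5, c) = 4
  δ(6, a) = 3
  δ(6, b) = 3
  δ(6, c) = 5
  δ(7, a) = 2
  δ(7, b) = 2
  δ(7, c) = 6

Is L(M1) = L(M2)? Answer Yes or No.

Yes

Exploring the product automaton M1 × M2 from the start pair (A, 1), following both machines on each input symbol, reaches 7 state pairs: (A, 1), (D, 2), (E, 3), (F, 4), (C, 5), (B, 0), (G, 6).
M1 accepts in {B, E, F} and M2 accepts in {0, 3, 4}. In every reachable pair the two components are either both accepting — (E, 3), (F, 4), (B, 0) — or both non-accepting, so no string is accepted by exactly one of the machines: L(M1) \ L(M2) and L(M2) \ L(M1) are both empty.
Hence every string is accepted by M1 iff it is accepted by M2, and the two languages coincide.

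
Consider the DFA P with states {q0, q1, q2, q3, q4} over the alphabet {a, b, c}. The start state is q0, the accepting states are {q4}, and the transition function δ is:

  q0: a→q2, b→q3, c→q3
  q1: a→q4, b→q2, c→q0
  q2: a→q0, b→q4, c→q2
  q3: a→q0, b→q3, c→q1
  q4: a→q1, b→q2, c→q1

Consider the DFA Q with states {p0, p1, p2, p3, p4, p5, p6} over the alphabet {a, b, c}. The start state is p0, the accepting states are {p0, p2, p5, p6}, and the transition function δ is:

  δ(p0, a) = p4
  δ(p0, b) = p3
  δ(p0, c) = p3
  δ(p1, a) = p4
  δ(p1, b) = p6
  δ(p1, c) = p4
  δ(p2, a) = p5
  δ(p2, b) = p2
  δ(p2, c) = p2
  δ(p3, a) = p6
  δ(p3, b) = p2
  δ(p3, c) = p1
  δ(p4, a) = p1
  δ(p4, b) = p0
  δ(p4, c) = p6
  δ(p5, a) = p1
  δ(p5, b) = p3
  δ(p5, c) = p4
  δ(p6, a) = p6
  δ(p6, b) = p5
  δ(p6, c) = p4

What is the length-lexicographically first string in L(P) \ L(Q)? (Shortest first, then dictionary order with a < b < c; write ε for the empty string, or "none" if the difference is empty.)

bca

The string bca is accepted by P but not by Q.
No shorter string lies in the difference, and bca is the lexicographically first length-3 string in L(P) \ L(Q).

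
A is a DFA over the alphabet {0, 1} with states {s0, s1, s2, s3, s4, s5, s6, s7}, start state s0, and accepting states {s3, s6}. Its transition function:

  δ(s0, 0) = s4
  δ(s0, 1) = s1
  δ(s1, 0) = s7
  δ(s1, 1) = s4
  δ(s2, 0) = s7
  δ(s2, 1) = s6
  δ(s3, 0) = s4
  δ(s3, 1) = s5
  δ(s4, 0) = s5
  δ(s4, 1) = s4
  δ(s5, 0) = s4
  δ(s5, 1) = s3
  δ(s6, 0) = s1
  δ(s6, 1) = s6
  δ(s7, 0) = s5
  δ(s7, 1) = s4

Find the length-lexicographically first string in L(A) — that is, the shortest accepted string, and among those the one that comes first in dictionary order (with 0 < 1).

001

A breadth-first search from s0 reaches an accepting state first via the path s0 → s4 → s5 → s3 on input 001.
No string of length < 3 is accepted (BFS exhausts all shorter strings without reaching an accepting state), and 001 is the lexicographically least accepting string of length 3.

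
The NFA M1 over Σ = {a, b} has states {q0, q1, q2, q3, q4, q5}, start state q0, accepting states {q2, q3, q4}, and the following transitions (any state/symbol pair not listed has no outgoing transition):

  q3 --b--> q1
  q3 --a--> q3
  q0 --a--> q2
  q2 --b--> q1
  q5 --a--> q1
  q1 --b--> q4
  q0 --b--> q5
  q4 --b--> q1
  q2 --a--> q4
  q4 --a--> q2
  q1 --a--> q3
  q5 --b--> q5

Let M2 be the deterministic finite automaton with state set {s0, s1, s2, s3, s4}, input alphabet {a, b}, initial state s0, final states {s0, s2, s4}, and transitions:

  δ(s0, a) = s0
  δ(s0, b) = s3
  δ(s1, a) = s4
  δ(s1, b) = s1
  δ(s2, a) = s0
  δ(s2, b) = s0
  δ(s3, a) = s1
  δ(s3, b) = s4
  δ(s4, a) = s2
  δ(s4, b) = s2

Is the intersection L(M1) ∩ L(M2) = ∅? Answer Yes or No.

The string a is accepted by both M1 and M2.
Hence L(M1) ∩ L(M2) ≠ ∅.

No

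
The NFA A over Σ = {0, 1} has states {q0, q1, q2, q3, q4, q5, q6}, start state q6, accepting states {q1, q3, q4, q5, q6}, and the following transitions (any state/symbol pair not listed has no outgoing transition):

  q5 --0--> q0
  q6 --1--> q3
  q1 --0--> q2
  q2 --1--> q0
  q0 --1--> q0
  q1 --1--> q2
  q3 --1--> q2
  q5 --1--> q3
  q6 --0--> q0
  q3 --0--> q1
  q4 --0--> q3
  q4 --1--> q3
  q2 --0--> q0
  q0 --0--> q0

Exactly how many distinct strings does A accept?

3

The useful subgraph on states {q1, q3, q6} is acyclic, so L(A) is finite; the longest accepting path visits 3 useful states, giving maximum string length 2.
Counting accepting paths from q6 by length: 1 of length 0, 1 of length 1, 1 of length 2. Total 3.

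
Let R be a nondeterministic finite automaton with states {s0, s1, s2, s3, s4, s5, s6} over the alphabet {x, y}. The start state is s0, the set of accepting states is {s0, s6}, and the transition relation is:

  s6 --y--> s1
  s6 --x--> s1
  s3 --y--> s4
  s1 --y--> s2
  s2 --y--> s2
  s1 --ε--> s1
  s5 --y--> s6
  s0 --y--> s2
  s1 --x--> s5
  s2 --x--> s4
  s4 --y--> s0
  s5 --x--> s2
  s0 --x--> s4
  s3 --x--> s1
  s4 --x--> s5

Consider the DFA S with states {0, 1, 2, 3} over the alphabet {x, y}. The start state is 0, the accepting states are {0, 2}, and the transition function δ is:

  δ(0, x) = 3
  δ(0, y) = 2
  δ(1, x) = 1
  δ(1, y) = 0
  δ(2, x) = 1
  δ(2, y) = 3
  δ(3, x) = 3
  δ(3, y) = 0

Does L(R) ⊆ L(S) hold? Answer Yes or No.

Exploring the product automaton R × S from the start pair (s0, 0), following both machines on each input symbol, reaches 12 state pairs: (s0, 0), (s4, 3), (s2, 2), (s5, 3), (s4, 1), (s2, 3), (s6, 0), (s5, 1), (s2, 0), (s1, 3), (s1, 2), (s2, 1).
R accepts in {s0, s6} and S accepts in {0, 2}. The reachable pairs whose R-component is accepting are (s0, 0), (s6, 0); in each of them the S-component is accepting too, so the product for L(R) \ L(S) (R-component accepting, S-component rejecting) has no reachable accepting pair and the difference is empty.
Hence every string in L(R) is also in L(S).

Yes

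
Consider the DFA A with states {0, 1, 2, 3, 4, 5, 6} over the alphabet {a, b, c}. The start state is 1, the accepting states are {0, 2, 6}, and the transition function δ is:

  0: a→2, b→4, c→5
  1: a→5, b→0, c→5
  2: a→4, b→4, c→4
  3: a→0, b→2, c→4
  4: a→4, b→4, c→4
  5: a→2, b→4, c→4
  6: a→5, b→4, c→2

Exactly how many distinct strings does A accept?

5

The useful subgraph on states {0, 1, 2, 5} is acyclic, so L(A) is finite; the longest accepting path visits 4 useful states, giving maximum string length 3.
Counting accepting paths from 1 by length: 1 of length 1, 3 of length 2, 1 of length 3. Total 5.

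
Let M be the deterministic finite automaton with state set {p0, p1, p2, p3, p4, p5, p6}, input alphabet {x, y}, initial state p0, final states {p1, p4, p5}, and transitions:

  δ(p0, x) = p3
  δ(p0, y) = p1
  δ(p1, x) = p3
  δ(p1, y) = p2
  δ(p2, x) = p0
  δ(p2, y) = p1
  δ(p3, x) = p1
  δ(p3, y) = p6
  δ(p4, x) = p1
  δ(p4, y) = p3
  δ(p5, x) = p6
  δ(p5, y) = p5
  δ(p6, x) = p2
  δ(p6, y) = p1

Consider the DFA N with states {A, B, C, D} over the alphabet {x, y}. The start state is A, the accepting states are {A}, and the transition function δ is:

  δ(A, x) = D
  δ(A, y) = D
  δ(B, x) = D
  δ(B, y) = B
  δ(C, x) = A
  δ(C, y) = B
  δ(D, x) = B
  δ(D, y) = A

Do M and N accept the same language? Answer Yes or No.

No

The string y is accepted by M but rejected by N.
So L(M) ≠ L(N).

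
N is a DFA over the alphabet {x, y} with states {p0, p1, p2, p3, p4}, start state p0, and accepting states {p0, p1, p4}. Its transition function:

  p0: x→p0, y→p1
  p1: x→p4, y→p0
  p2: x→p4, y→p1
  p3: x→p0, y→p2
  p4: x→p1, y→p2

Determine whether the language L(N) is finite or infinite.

infinite

State p0 is reachable from the start and can reach an accepting state, and it lies on the cycle p0 → p0.
Traversing that cycle any number of times yields accepted strings of unbounded length, so the language is infinite.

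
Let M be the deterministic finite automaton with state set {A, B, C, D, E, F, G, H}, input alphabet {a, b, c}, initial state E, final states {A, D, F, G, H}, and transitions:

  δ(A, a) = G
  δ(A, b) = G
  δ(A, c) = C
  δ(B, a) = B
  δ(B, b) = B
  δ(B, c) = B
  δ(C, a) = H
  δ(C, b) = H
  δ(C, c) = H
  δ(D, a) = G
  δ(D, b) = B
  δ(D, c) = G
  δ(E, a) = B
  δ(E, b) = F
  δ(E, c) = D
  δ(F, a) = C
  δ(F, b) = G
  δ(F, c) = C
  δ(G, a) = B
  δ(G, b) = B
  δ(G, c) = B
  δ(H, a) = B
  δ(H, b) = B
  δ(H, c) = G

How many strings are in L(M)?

The useful subgraph on states {C, D, E, F, G, H} is acyclic, so L(M) is finite; the longest accepting path visits 5 useful states, giving maximum string length 4.
Counting accepting paths from E by length: 2 of length 1, 3 of length 2, 6 of length 3, 6 of length 4. Total 17.

17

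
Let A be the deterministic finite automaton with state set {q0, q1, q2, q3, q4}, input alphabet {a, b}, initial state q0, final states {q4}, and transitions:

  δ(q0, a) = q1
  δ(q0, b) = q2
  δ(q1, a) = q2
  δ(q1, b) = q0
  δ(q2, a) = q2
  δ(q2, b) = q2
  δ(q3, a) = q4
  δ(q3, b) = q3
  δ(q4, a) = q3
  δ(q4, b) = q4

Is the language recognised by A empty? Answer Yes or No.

Yes

The states reachable from the start state are {q0, q1, q2}.
None of the accepting states {q4} is reachable, so no string is accepted and L(A) = ∅.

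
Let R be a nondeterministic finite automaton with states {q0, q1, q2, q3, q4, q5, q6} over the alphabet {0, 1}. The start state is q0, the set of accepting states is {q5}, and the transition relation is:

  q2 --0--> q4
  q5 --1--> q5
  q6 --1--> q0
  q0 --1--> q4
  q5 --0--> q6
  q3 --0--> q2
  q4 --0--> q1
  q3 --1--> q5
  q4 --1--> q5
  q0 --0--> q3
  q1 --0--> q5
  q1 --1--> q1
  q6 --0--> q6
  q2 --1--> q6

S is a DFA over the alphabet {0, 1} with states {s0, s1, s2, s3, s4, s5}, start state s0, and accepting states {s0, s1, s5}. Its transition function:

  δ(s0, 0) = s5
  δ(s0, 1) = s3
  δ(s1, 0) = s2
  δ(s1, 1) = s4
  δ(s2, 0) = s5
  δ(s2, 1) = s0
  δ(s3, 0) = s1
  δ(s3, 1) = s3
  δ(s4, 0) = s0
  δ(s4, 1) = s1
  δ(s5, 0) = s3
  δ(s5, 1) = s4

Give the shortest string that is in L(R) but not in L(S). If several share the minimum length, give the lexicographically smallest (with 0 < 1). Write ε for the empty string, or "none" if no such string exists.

01

The string 01 is accepted by R but not by S.
No shorter string lies in the difference, and 01 is the lexicographically first length-2 string in L(R) \ L(S).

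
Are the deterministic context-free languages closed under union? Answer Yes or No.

{aⁿbⁿ : n≥0} and {aⁿb²ⁿ : n≥0} are each accepted by a deterministic PDA (push the a's; pop one per b, respectively one per two b's), but their union U is not. Suppose a DPDA M accepted U. Being deterministic, M has a single run on aⁿb²ⁿ, and since aⁿbⁿ ∈ U that run passes through an accepting configuration right after consuming the prefix aⁿbⁿ and then goes on to accept again after n more b's. Build an ordinary (nondeterministic) PDA M′ that simulates M on a's and b's and, at any moment when M is in an accepting state, may switch to a second mode in which it reads only c's, feeding each c to M as a b; M′ accepts when M does. Then M′ accepts aⁱbʲcᵏ (k≥1) exactly when both aⁱbʲ ∈ U and aⁱbʲ⁺ᵏ ∈ U, and checking the four cases (i=j or j=2i, combined with j+k=i or j+k=2i) leaves only i=j=k: so L(M′) ∩ a*b*c⁺ = {aⁿbⁿcⁿ : n≥1} would be context-free, which it is not (pumping lemma) — contradiction. (The union is an unambiguous CFL; it is determinism, not unambiguity, that fails.)

No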